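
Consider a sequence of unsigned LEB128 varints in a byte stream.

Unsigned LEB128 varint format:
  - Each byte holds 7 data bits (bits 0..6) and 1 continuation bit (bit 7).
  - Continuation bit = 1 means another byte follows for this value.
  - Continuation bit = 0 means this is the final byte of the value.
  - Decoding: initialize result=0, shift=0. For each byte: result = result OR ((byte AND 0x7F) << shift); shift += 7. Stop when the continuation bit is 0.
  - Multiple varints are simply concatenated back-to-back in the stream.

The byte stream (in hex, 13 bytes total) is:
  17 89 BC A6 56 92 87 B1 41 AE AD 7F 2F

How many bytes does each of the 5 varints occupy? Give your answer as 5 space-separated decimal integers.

Answer: 1 4 4 3 1

Derivation:
  byte[0]=0x17 cont=0 payload=0x17=23: acc |= 23<<0 -> acc=23 shift=7 [end]
Varint 1: bytes[0:1] = 17 -> value 23 (1 byte(s))
  byte[1]=0x89 cont=1 payload=0x09=9: acc |= 9<<0 -> acc=9 shift=7
  byte[2]=0xBC cont=1 payload=0x3C=60: acc |= 60<<7 -> acc=7689 shift=14
  byte[3]=0xA6 cont=1 payload=0x26=38: acc |= 38<<14 -> acc=630281 shift=21
  byte[4]=0x56 cont=0 payload=0x56=86: acc |= 86<<21 -> acc=180985353 shift=28 [end]
Varint 2: bytes[1:5] = 89 BC A6 56 -> value 180985353 (4 byte(s))
  byte[5]=0x92 cont=1 payload=0x12=18: acc |= 18<<0 -> acc=18 shift=7
  byte[6]=0x87 cont=1 payload=0x07=7: acc |= 7<<7 -> acc=914 shift=14
  byte[7]=0xB1 cont=1 payload=0x31=49: acc |= 49<<14 -> acc=803730 shift=21
  byte[8]=0x41 cont=0 payload=0x41=65: acc |= 65<<21 -> acc=137118610 shift=28 [end]
Varint 3: bytes[5:9] = 92 87 B1 41 -> value 137118610 (4 byte(s))
  byte[9]=0xAE cont=1 payload=0x2E=46: acc |= 46<<0 -> acc=46 shift=7
  byte[10]=0xAD cont=1 payload=0x2D=45: acc |= 45<<7 -> acc=5806 shift=14
  byte[11]=0x7F cont=0 payload=0x7F=127: acc |= 127<<14 -> acc=2086574 shift=21 [end]
Varint 4: bytes[9:12] = AE AD 7F -> value 2086574 (3 byte(s))
  byte[12]=0x2F cont=0 payload=0x2F=47: acc |= 47<<0 -> acc=47 shift=7 [end]
Varint 5: bytes[12:13] = 2F -> value 47 (1 byte(s))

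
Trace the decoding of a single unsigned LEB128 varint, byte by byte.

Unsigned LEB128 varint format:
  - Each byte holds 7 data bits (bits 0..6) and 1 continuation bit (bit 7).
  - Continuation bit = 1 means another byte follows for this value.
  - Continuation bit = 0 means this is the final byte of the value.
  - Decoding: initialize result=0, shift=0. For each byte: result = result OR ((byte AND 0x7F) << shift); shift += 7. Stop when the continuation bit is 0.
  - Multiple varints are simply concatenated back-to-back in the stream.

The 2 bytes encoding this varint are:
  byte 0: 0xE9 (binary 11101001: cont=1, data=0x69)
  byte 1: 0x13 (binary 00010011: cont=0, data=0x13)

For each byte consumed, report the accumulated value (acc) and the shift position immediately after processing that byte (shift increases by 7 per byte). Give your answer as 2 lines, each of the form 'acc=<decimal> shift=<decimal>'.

byte 0=0xE9: payload=0x69=105, contrib = 105<<0 = 105; acc -> 105, shift -> 7
byte 1=0x13: payload=0x13=19, contrib = 19<<7 = 2432; acc -> 2537, shift -> 14

Answer: acc=105 shift=7
acc=2537 shift=14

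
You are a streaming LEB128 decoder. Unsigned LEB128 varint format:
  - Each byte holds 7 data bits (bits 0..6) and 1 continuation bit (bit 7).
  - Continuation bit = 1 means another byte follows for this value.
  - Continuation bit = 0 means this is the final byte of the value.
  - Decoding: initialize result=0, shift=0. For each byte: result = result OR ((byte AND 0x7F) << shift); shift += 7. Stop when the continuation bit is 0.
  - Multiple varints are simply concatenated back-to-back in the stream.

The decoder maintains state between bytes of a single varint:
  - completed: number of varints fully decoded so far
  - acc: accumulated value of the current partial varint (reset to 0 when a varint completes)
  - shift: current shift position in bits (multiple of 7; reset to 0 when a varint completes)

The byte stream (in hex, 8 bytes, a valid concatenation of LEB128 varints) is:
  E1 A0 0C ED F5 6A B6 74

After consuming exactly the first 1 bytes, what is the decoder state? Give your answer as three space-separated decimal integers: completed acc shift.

byte[0]=0xE1 cont=1 payload=0x61: acc |= 97<<0 -> completed=0 acc=97 shift=7

Answer: 0 97 7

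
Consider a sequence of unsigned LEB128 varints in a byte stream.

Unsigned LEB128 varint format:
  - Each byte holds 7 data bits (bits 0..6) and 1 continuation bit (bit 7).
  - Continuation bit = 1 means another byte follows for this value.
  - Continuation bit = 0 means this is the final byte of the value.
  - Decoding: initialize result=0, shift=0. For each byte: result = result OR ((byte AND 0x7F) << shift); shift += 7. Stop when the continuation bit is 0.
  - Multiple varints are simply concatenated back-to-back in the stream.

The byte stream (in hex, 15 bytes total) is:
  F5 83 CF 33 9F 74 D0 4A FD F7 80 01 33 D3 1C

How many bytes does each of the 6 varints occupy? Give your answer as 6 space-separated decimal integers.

Answer: 4 2 2 4 1 2

Derivation:
  byte[0]=0xF5 cont=1 payload=0x75=117: acc |= 117<<0 -> acc=117 shift=7
  byte[1]=0x83 cont=1 payload=0x03=3: acc |= 3<<7 -> acc=501 shift=14
  byte[2]=0xCF cont=1 payload=0x4F=79: acc |= 79<<14 -> acc=1294837 shift=21
  byte[3]=0x33 cont=0 payload=0x33=51: acc |= 51<<21 -> acc=108249589 shift=28 [end]
Varint 1: bytes[0:4] = F5 83 CF 33 -> value 108249589 (4 byte(s))
  byte[4]=0x9F cont=1 payload=0x1F=31: acc |= 31<<0 -> acc=31 shift=7
  byte[5]=0x74 cont=0 payload=0x74=116: acc |= 116<<7 -> acc=14879 shift=14 [end]
Varint 2: bytes[4:6] = 9F 74 -> value 14879 (2 byte(s))
  byte[6]=0xD0 cont=1 payload=0x50=80: acc |= 80<<0 -> acc=80 shift=7
  byte[7]=0x4A cont=0 payload=0x4A=74: acc |= 74<<7 -> acc=9552 shift=14 [end]
Varint 3: bytes[6:8] = D0 4A -> value 9552 (2 byte(s))
  byte[8]=0xFD cont=1 payload=0x7D=125: acc |= 125<<0 -> acc=125 shift=7
  byte[9]=0xF7 cont=1 payload=0x77=119: acc |= 119<<7 -> acc=15357 shift=14
  byte[10]=0x80 cont=1 payload=0x00=0: acc |= 0<<14 -> acc=15357 shift=21
  byte[11]=0x01 cont=0 payload=0x01=1: acc |= 1<<21 -> acc=2112509 shift=28 [end]
Varint 4: bytes[8:12] = FD F7 80 01 -> value 2112509 (4 byte(s))
  byte[12]=0x33 cont=0 payload=0x33=51: acc |= 51<<0 -> acc=51 shift=7 [end]
Varint 5: bytes[12:13] = 33 -> value 51 (1 byte(s))
  byte[13]=0xD3 cont=1 payload=0x53=83: acc |= 83<<0 -> acc=83 shift=7
  byte[14]=0x1C cont=0 payload=0x1C=28: acc |= 28<<7 -> acc=3667 shift=14 [end]
Varint 6: bytes[13:15] = D3 1C -> value 3667 (2 byte(s))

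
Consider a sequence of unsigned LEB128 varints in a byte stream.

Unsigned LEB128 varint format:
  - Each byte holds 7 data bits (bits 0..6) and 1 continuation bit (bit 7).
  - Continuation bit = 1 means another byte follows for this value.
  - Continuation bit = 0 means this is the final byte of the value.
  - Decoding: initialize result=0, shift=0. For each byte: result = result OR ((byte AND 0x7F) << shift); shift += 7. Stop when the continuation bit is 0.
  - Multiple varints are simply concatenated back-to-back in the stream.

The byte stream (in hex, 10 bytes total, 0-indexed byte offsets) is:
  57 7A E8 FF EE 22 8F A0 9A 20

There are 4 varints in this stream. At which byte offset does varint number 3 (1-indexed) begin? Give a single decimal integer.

  byte[0]=0x57 cont=0 payload=0x57=87: acc |= 87<<0 -> acc=87 shift=7 [end]
Varint 1: bytes[0:1] = 57 -> value 87 (1 byte(s))
  byte[1]=0x7A cont=0 payload=0x7A=122: acc |= 122<<0 -> acc=122 shift=7 [end]
Varint 2: bytes[1:2] = 7A -> value 122 (1 byte(s))
  byte[2]=0xE8 cont=1 payload=0x68=104: acc |= 104<<0 -> acc=104 shift=7
  byte[3]=0xFF cont=1 payload=0x7F=127: acc |= 127<<7 -> acc=16360 shift=14
  byte[4]=0xEE cont=1 payload=0x6E=110: acc |= 110<<14 -> acc=1818600 shift=21
  byte[5]=0x22 cont=0 payload=0x22=34: acc |= 34<<21 -> acc=73121768 shift=28 [end]
Varint 3: bytes[2:6] = E8 FF EE 22 -> value 73121768 (4 byte(s))
  byte[6]=0x8F cont=1 payload=0x0F=15: acc |= 15<<0 -> acc=15 shift=7
  byte[7]=0xA0 cont=1 payload=0x20=32: acc |= 32<<7 -> acc=4111 shift=14
  byte[8]=0x9A cont=1 payload=0x1A=26: acc |= 26<<14 -> acc=430095 shift=21
  byte[9]=0x20 cont=0 payload=0x20=32: acc |= 32<<21 -> acc=67538959 shift=28 [end]
Varint 4: bytes[6:10] = 8F A0 9A 20 -> value 67538959 (4 byte(s))

Answer: 2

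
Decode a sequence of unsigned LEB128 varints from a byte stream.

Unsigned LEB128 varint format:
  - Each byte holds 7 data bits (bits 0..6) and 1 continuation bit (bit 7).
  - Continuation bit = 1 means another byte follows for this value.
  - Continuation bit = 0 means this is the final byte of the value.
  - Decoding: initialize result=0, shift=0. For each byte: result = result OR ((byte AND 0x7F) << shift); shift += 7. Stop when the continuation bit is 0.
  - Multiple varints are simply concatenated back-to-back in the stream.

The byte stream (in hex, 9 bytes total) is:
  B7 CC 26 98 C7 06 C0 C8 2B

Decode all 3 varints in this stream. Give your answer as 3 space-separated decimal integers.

  byte[0]=0xB7 cont=1 payload=0x37=55: acc |= 55<<0 -> acc=55 shift=7
  byte[1]=0xCC cont=1 payload=0x4C=76: acc |= 76<<7 -> acc=9783 shift=14
  byte[2]=0x26 cont=0 payload=0x26=38: acc |= 38<<14 -> acc=632375 shift=21 [end]
Varint 1: bytes[0:3] = B7 CC 26 -> value 632375 (3 byte(s))
  byte[3]=0x98 cont=1 payload=0x18=24: acc |= 24<<0 -> acc=24 shift=7
  byte[4]=0xC7 cont=1 payload=0x47=71: acc |= 71<<7 -> acc=9112 shift=14
  byte[5]=0x06 cont=0 payload=0x06=6: acc |= 6<<14 -> acc=107416 shift=21 [end]
Varint 2: bytes[3:6] = 98 C7 06 -> value 107416 (3 byte(s))
  byte[6]=0xC0 cont=1 payload=0x40=64: acc |= 64<<0 -> acc=64 shift=7
  byte[7]=0xC8 cont=1 payload=0x48=72: acc |= 72<<7 -> acc=9280 shift=14
  byte[8]=0x2B cont=0 payload=0x2B=43: acc |= 43<<14 -> acc=713792 shift=21 [end]
Varint 3: bytes[6:9] = C0 C8 2B -> value 713792 (3 byte(s))

Answer: 632375 107416 713792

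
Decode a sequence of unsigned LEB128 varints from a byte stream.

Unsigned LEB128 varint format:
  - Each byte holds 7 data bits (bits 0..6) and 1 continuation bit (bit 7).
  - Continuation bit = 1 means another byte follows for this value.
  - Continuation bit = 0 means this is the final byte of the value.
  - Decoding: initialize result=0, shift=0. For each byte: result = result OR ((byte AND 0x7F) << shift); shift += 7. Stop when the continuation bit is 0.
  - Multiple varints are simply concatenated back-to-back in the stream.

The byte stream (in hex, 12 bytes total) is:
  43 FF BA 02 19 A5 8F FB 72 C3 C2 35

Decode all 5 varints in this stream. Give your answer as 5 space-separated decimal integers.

  byte[0]=0x43 cont=0 payload=0x43=67: acc |= 67<<0 -> acc=67 shift=7 [end]
Varint 1: bytes[0:1] = 43 -> value 67 (1 byte(s))
  byte[1]=0xFF cont=1 payload=0x7F=127: acc |= 127<<0 -> acc=127 shift=7
  byte[2]=0xBA cont=1 payload=0x3A=58: acc |= 58<<7 -> acc=7551 shift=14
  byte[3]=0x02 cont=0 payload=0x02=2: acc |= 2<<14 -> acc=40319 shift=21 [end]
Varint 2: bytes[1:4] = FF BA 02 -> value 40319 (3 byte(s))
  byte[4]=0x19 cont=0 payload=0x19=25: acc |= 25<<0 -> acc=25 shift=7 [end]
Varint 3: bytes[4:5] = 19 -> value 25 (1 byte(s))
  byte[5]=0xA5 cont=1 payload=0x25=37: acc |= 37<<0 -> acc=37 shift=7
  byte[6]=0x8F cont=1 payload=0x0F=15: acc |= 15<<7 -> acc=1957 shift=14
  byte[7]=0xFB cont=1 payload=0x7B=123: acc |= 123<<14 -> acc=2017189 shift=21
  byte[8]=0x72 cont=0 payload=0x72=114: acc |= 114<<21 -> acc=241092517 shift=28 [end]
Varint 4: bytes[5:9] = A5 8F FB 72 -> value 241092517 (4 byte(s))
  byte[9]=0xC3 cont=1 payload=0x43=67: acc |= 67<<0 -> acc=67 shift=7
  byte[10]=0xC2 cont=1 payload=0x42=66: acc |= 66<<7 -> acc=8515 shift=14
  byte[11]=0x35 cont=0 payload=0x35=53: acc |= 53<<14 -> acc=876867 shift=21 [end]
Varint 5: bytes[9:12] = C3 C2 35 -> value 876867 (3 byte(s))

Answer: 67 40319 25 241092517 876867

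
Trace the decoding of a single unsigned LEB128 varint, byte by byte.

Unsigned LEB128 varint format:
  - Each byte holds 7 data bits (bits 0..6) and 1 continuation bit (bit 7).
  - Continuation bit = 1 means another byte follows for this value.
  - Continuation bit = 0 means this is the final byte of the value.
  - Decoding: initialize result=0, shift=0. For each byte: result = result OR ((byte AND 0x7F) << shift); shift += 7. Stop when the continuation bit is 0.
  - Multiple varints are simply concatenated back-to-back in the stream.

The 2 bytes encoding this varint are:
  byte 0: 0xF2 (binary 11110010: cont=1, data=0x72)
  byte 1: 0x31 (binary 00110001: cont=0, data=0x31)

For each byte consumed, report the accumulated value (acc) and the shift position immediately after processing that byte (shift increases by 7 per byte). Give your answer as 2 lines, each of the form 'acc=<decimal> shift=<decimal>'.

byte 0=0xF2: payload=0x72=114, contrib = 114<<0 = 114; acc -> 114, shift -> 7
byte 1=0x31: payload=0x31=49, contrib = 49<<7 = 6272; acc -> 6386, shift -> 14

Answer: acc=114 shift=7
acc=6386 shift=14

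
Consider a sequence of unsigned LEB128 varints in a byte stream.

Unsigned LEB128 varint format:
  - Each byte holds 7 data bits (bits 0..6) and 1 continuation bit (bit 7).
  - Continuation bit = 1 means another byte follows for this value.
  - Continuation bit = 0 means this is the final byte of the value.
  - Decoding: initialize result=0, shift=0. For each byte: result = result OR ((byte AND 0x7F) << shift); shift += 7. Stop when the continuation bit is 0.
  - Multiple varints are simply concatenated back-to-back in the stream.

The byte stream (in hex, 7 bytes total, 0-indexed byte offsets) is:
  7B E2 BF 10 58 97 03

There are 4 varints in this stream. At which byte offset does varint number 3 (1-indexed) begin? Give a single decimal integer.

  byte[0]=0x7B cont=0 payload=0x7B=123: acc |= 123<<0 -> acc=123 shift=7 [end]
Varint 1: bytes[0:1] = 7B -> value 123 (1 byte(s))
  byte[1]=0xE2 cont=1 payload=0x62=98: acc |= 98<<0 -> acc=98 shift=7
  byte[2]=0xBF cont=1 payload=0x3F=63: acc |= 63<<7 -> acc=8162 shift=14
  byte[3]=0x10 cont=0 payload=0x10=16: acc |= 16<<14 -> acc=270306 shift=21 [end]
Varint 2: bytes[1:4] = E2 BF 10 -> value 270306 (3 byte(s))
  byte[4]=0x58 cont=0 payload=0x58=88: acc |= 88<<0 -> acc=88 shift=7 [end]
Varint 3: bytes[4:5] = 58 -> value 88 (1 byte(s))
  byte[5]=0x97 cont=1 payload=0x17=23: acc |= 23<<0 -> acc=23 shift=7
  byte[6]=0x03 cont=0 payload=0x03=3: acc |= 3<<7 -> acc=407 shift=14 [end]
Varint 4: bytes[5:7] = 97 03 -> value 407 (2 byte(s))

Answer: 4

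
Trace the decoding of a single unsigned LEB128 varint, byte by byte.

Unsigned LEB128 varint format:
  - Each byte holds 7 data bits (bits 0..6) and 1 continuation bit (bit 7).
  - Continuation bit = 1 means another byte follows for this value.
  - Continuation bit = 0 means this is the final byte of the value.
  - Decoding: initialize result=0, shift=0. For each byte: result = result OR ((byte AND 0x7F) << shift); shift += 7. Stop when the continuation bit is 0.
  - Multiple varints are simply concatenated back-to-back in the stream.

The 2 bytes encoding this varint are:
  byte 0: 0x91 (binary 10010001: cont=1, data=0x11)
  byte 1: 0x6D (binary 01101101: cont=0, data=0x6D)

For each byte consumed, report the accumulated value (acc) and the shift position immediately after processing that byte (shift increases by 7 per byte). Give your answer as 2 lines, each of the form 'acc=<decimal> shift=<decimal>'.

byte 0=0x91: payload=0x11=17, contrib = 17<<0 = 17; acc -> 17, shift -> 7
byte 1=0x6D: payload=0x6D=109, contrib = 109<<7 = 13952; acc -> 13969, shift -> 14

Answer: acc=17 shift=7
acc=13969 shift=14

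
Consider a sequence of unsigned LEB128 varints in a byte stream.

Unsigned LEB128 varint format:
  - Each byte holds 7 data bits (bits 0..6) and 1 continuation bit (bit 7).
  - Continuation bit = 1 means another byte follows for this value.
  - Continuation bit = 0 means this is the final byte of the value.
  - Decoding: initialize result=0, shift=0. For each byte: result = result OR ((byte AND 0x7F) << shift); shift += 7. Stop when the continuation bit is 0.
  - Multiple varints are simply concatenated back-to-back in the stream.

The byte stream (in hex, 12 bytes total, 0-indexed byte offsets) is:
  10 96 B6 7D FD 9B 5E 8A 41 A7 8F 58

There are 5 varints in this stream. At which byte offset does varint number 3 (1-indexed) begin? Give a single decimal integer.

Answer: 4

Derivation:
  byte[0]=0x10 cont=0 payload=0x10=16: acc |= 16<<0 -> acc=16 shift=7 [end]
Varint 1: bytes[0:1] = 10 -> value 16 (1 byte(s))
  byte[1]=0x96 cont=1 payload=0x16=22: acc |= 22<<0 -> acc=22 shift=7
  byte[2]=0xB6 cont=1 payload=0x36=54: acc |= 54<<7 -> acc=6934 shift=14
  byte[3]=0x7D cont=0 payload=0x7D=125: acc |= 125<<14 -> acc=2054934 shift=21 [end]
Varint 2: bytes[1:4] = 96 B6 7D -> value 2054934 (3 byte(s))
  byte[4]=0xFD cont=1 payload=0x7D=125: acc |= 125<<0 -> acc=125 shift=7
  byte[5]=0x9B cont=1 payload=0x1B=27: acc |= 27<<7 -> acc=3581 shift=14
  byte[6]=0x5E cont=0 payload=0x5E=94: acc |= 94<<14 -> acc=1543677 shift=21 [end]
Varint 3: bytes[4:7] = FD 9B 5E -> value 1543677 (3 byte(s))
  byte[7]=0x8A cont=1 payload=0x0A=10: acc |= 10<<0 -> acc=10 shift=7
  byte[8]=0x41 cont=0 payload=0x41=65: acc |= 65<<7 -> acc=8330 shift=14 [end]
Varint 4: bytes[7:9] = 8A 41 -> value 8330 (2 byte(s))
  byte[9]=0xA7 cont=1 payload=0x27=39: acc |= 39<<0 -> acc=39 shift=7
  byte[10]=0x8F cont=1 payload=0x0F=15: acc |= 15<<7 -> acc=1959 shift=14
  byte[11]=0x58 cont=0 payload=0x58=88: acc |= 88<<14 -> acc=1443751 shift=21 [end]
Varint 5: bytes[9:12] = A7 8F 58 -> value 1443751 (3 byte(s))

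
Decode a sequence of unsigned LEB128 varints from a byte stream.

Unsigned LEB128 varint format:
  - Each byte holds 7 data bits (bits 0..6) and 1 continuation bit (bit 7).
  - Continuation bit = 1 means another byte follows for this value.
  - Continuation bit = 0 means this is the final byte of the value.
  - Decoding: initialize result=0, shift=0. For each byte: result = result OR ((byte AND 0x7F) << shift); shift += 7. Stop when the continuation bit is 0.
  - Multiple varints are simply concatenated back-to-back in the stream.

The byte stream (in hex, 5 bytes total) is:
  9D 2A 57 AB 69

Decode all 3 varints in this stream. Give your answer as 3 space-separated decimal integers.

  byte[0]=0x9D cont=1 payload=0x1D=29: acc |= 29<<0 -> acc=29 shift=7
  byte[1]=0x2A cont=0 payload=0x2A=42: acc |= 42<<7 -> acc=5405 shift=14 [end]
Varint 1: bytes[0:2] = 9D 2A -> value 5405 (2 byte(s))
  byte[2]=0x57 cont=0 payload=0x57=87: acc |= 87<<0 -> acc=87 shift=7 [end]
Varint 2: bytes[2:3] = 57 -> value 87 (1 byte(s))
  byte[3]=0xAB cont=1 payload=0x2B=43: acc |= 43<<0 -> acc=43 shift=7
  byte[4]=0x69 cont=0 payload=0x69=105: acc |= 105<<7 -> acc=13483 shift=14 [end]
Varint 3: bytes[3:5] = AB 69 -> value 13483 (2 byte(s))

Answer: 5405 87 13483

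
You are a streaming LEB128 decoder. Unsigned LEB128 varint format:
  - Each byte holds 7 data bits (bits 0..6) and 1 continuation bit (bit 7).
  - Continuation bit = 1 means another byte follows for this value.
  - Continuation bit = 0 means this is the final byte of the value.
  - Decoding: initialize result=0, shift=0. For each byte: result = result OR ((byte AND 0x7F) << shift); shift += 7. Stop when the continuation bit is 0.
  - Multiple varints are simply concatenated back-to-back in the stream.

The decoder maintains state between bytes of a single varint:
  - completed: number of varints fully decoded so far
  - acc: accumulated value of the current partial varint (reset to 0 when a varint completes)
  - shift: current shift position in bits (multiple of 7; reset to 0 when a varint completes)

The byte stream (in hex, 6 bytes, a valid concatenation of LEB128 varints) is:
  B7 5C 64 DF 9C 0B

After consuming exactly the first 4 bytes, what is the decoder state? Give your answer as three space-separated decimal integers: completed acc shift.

byte[0]=0xB7 cont=1 payload=0x37: acc |= 55<<0 -> completed=0 acc=55 shift=7
byte[1]=0x5C cont=0 payload=0x5C: varint #1 complete (value=11831); reset -> completed=1 acc=0 shift=0
byte[2]=0x64 cont=0 payload=0x64: varint #2 complete (value=100); reset -> completed=2 acc=0 shift=0
byte[3]=0xDF cont=1 payload=0x5F: acc |= 95<<0 -> completed=2 acc=95 shift=7

Answer: 2 95 7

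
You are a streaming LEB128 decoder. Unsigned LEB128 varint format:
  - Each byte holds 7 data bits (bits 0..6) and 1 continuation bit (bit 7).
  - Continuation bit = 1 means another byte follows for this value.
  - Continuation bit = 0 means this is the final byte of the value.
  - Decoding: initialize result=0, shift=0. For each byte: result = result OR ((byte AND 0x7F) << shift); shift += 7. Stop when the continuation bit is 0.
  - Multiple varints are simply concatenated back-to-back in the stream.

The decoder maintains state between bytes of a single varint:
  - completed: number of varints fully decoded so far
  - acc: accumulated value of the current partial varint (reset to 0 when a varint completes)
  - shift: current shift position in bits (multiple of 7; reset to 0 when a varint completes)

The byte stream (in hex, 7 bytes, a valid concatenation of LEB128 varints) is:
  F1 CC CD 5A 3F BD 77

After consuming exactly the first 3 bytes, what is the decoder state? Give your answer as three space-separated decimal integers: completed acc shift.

Answer: 0 1271409 21

Derivation:
byte[0]=0xF1 cont=1 payload=0x71: acc |= 113<<0 -> completed=0 acc=113 shift=7
byte[1]=0xCC cont=1 payload=0x4C: acc |= 76<<7 -> completed=0 acc=9841 shift=14
byte[2]=0xCD cont=1 payload=0x4D: acc |= 77<<14 -> completed=0 acc=1271409 shift=21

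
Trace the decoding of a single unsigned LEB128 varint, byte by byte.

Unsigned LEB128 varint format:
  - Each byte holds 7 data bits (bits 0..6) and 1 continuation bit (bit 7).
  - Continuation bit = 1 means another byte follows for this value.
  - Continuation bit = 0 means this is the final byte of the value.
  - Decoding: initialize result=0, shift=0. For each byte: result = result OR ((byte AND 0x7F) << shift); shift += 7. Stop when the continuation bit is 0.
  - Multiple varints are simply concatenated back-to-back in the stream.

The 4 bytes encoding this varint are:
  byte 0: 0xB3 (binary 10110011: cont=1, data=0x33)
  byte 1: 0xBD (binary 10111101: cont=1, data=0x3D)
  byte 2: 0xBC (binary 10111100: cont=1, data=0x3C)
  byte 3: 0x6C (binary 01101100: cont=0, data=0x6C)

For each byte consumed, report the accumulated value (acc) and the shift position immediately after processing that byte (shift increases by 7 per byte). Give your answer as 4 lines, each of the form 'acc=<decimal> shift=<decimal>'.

byte 0=0xB3: payload=0x33=51, contrib = 51<<0 = 51; acc -> 51, shift -> 7
byte 1=0xBD: payload=0x3D=61, contrib = 61<<7 = 7808; acc -> 7859, shift -> 14
byte 2=0xBC: payload=0x3C=60, contrib = 60<<14 = 983040; acc -> 990899, shift -> 21
byte 3=0x6C: payload=0x6C=108, contrib = 108<<21 = 226492416; acc -> 227483315, shift -> 28

Answer: acc=51 shift=7
acc=7859 shift=14
acc=990899 shift=21
acc=227483315 shift=28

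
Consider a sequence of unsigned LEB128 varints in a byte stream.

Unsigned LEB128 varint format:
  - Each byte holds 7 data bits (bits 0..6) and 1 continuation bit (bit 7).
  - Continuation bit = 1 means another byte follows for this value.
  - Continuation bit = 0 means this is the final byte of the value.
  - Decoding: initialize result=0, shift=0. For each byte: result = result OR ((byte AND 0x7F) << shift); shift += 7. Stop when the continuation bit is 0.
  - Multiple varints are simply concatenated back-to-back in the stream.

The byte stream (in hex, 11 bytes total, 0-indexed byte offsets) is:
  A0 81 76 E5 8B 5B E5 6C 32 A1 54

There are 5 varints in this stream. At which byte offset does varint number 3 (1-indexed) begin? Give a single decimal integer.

Answer: 6

Derivation:
  byte[0]=0xA0 cont=1 payload=0x20=32: acc |= 32<<0 -> acc=32 shift=7
  byte[1]=0x81 cont=1 payload=0x01=1: acc |= 1<<7 -> acc=160 shift=14
  byte[2]=0x76 cont=0 payload=0x76=118: acc |= 118<<14 -> acc=1933472 shift=21 [end]
Varint 1: bytes[0:3] = A0 81 76 -> value 1933472 (3 byte(s))
  byte[3]=0xE5 cont=1 payload=0x65=101: acc |= 101<<0 -> acc=101 shift=7
  byte[4]=0x8B cont=1 payload=0x0B=11: acc |= 11<<7 -> acc=1509 shift=14
  byte[5]=0x5B cont=0 payload=0x5B=91: acc |= 91<<14 -> acc=1492453 shift=21 [end]
Varint 2: bytes[3:6] = E5 8B 5B -> value 1492453 (3 byte(s))
  byte[6]=0xE5 cont=1 payload=0x65=101: acc |= 101<<0 -> acc=101 shift=7
  byte[7]=0x6C cont=0 payload=0x6C=108: acc |= 108<<7 -> acc=13925 shift=14 [end]
Varint 3: bytes[6:8] = E5 6C -> value 13925 (2 byte(s))
  byte[8]=0x32 cont=0 payload=0x32=50: acc |= 50<<0 -> acc=50 shift=7 [end]
Varint 4: bytes[8:9] = 32 -> value 50 (1 byte(s))
  byte[9]=0xA1 cont=1 payload=0x21=33: acc |= 33<<0 -> acc=33 shift=7
  byte[10]=0x54 cont=0 payload=0x54=84: acc |= 84<<7 -> acc=10785 shift=14 [end]
Varint 5: bytes[9:11] = A1 54 -> value 10785 (2 byte(s))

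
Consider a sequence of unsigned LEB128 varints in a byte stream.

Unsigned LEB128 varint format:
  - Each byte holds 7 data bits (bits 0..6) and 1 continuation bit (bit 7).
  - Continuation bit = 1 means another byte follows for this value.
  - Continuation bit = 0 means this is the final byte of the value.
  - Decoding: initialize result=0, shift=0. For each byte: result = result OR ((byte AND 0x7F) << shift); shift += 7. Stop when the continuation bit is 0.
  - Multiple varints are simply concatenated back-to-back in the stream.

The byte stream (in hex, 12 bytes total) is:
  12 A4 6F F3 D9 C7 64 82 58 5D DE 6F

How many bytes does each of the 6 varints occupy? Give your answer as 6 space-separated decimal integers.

  byte[0]=0x12 cont=0 payload=0x12=18: acc |= 18<<0 -> acc=18 shift=7 [end]
Varint 1: bytes[0:1] = 12 -> value 18 (1 byte(s))
  byte[1]=0xA4 cont=1 payload=0x24=36: acc |= 36<<0 -> acc=36 shift=7
  byte[2]=0x6F cont=0 payload=0x6F=111: acc |= 111<<7 -> acc=14244 shift=14 [end]
Varint 2: bytes[1:3] = A4 6F -> value 14244 (2 byte(s))
  byte[3]=0xF3 cont=1 payload=0x73=115: acc |= 115<<0 -> acc=115 shift=7
  byte[4]=0xD9 cont=1 payload=0x59=89: acc |= 89<<7 -> acc=11507 shift=14
  byte[5]=0xC7 cont=1 payload=0x47=71: acc |= 71<<14 -> acc=1174771 shift=21
  byte[6]=0x64 cont=0 payload=0x64=100: acc |= 100<<21 -> acc=210889971 shift=28 [end]
Varint 3: bytes[3:7] = F3 D9 C7 64 -> value 210889971 (4 byte(s))
  byte[7]=0x82 cont=1 payload=0x02=2: acc |= 2<<0 -> acc=2 shift=7
  byte[8]=0x58 cont=0 payload=0x58=88: acc |= 88<<7 -> acc=11266 shift=14 [end]
Varint 4: bytes[7:9] = 82 58 -> value 11266 (2 byte(s))
  byte[9]=0x5D cont=0 payload=0x5D=93: acc |= 93<<0 -> acc=93 shift=7 [end]
Varint 5: bytes[9:10] = 5D -> value 93 (1 byte(s))
  byte[10]=0xDE cont=1 payload=0x5E=94: acc |= 94<<0 -> acc=94 shift=7
  byte[11]=0x6F cont=0 payload=0x6F=111: acc |= 111<<7 -> acc=14302 shift=14 [end]
Varint 6: bytes[10:12] = DE 6F -> value 14302 (2 byte(s))

Answer: 1 2 4 2 1 2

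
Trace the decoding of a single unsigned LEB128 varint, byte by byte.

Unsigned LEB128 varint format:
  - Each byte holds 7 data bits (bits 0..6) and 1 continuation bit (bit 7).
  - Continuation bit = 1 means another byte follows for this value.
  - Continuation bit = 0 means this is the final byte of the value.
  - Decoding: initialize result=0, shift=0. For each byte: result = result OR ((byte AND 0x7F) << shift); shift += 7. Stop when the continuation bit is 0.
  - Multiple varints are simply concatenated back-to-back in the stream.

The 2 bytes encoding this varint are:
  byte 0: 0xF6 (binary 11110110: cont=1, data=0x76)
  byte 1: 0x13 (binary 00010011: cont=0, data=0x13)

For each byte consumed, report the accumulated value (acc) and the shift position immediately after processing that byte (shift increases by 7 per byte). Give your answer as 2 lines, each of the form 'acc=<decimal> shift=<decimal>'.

byte 0=0xF6: payload=0x76=118, contrib = 118<<0 = 118; acc -> 118, shift -> 7
byte 1=0x13: payload=0x13=19, contrib = 19<<7 = 2432; acc -> 2550, shift -> 14

Answer: acc=118 shift=7
acc=2550 shift=14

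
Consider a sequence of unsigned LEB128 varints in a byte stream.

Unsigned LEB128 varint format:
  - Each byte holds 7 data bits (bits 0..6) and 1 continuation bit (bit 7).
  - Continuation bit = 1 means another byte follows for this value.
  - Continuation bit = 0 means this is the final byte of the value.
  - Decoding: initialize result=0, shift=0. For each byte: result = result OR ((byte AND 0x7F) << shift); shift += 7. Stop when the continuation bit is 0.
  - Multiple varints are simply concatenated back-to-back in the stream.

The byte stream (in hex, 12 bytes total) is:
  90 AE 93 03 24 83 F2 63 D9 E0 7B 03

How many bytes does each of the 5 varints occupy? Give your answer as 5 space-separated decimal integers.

  byte[0]=0x90 cont=1 payload=0x10=16: acc |= 16<<0 -> acc=16 shift=7
  byte[1]=0xAE cont=1 payload=0x2E=46: acc |= 46<<7 -> acc=5904 shift=14
  byte[2]=0x93 cont=1 payload=0x13=19: acc |= 19<<14 -> acc=317200 shift=21
  byte[3]=0x03 cont=0 payload=0x03=3: acc |= 3<<21 -> acc=6608656 shift=28 [end]
Varint 1: bytes[0:4] = 90 AE 93 03 -> value 6608656 (4 byte(s))
  byte[4]=0x24 cont=0 payload=0x24=36: acc |= 36<<0 -> acc=36 shift=7 [end]
Varint 2: bytes[4:5] = 24 -> value 36 (1 byte(s))
  byte[5]=0x83 cont=1 payload=0x03=3: acc |= 3<<0 -> acc=3 shift=7
  byte[6]=0xF2 cont=1 payload=0x72=114: acc |= 114<<7 -> acc=14595 shift=14
  byte[7]=0x63 cont=0 payload=0x63=99: acc |= 99<<14 -> acc=1636611 shift=21 [end]
Varint 3: bytes[5:8] = 83 F2 63 -> value 1636611 (3 byte(s))
  byte[8]=0xD9 cont=1 payload=0x59=89: acc |= 89<<0 -> acc=89 shift=7
  byte[9]=0xE0 cont=1 payload=0x60=96: acc |= 96<<7 -> acc=12377 shift=14
  byte[10]=0x7B cont=0 payload=0x7B=123: acc |= 123<<14 -> acc=2027609 shift=21 [end]
Varint 4: bytes[8:11] = D9 E0 7B -> value 2027609 (3 byte(s))
  byte[11]=0x03 cont=0 payload=0x03=3: acc |= 3<<0 -> acc=3 shift=7 [end]
Varint 5: bytes[11:12] = 03 -> value 3 (1 byte(s))

Answer: 4 1 3 3 1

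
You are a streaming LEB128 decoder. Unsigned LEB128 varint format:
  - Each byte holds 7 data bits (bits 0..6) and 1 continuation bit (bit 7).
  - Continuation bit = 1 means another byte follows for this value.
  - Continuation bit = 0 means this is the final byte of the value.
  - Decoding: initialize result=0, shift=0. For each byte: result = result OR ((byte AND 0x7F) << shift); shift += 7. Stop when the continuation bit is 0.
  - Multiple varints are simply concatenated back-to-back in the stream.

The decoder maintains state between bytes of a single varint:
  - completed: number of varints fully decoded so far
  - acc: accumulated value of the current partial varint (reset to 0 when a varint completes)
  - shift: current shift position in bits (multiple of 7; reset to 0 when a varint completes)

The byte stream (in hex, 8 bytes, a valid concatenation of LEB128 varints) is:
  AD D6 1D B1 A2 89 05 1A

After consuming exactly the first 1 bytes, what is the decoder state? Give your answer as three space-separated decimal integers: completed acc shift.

Answer: 0 45 7

Derivation:
byte[0]=0xAD cont=1 payload=0x2D: acc |= 45<<0 -> completed=0 acc=45 shift=7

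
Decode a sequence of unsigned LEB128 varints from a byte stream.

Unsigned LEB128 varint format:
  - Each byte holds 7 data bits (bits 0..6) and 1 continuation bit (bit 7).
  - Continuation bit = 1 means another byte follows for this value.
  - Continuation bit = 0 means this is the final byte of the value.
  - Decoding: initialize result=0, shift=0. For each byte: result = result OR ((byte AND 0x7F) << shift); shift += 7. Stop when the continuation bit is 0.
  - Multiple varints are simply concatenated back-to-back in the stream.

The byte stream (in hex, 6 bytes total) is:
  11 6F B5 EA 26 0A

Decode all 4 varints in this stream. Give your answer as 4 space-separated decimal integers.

Answer: 17 111 636213 10

Derivation:
  byte[0]=0x11 cont=0 payload=0x11=17: acc |= 17<<0 -> acc=17 shift=7 [end]
Varint 1: bytes[0:1] = 11 -> value 17 (1 byte(s))
  byte[1]=0x6F cont=0 payload=0x6F=111: acc |= 111<<0 -> acc=111 shift=7 [end]
Varint 2: bytes[1:2] = 6F -> value 111 (1 byte(s))
  byte[2]=0xB5 cont=1 payload=0x35=53: acc |= 53<<0 -> acc=53 shift=7
  byte[3]=0xEA cont=1 payload=0x6A=106: acc |= 106<<7 -> acc=13621 shift=14
  byte[4]=0x26 cont=0 payload=0x26=38: acc |= 38<<14 -> acc=636213 shift=21 [end]
Varint 3: bytes[2:5] = B5 EA 26 -> value 636213 (3 byte(s))
  byte[5]=0x0A cont=0 payload=0x0A=10: acc |= 10<<0 -> acc=10 shift=7 [end]
Varint 4: bytes[5:6] = 0A -> value 10 (1 byte(s))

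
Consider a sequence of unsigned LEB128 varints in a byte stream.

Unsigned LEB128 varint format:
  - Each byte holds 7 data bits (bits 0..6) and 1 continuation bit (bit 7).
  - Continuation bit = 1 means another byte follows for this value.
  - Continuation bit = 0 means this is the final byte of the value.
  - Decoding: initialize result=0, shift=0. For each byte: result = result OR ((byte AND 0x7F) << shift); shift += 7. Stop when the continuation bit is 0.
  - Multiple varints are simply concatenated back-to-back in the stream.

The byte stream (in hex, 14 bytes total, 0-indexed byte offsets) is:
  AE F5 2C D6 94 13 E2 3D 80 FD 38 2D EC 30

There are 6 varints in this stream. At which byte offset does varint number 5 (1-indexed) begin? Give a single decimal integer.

Answer: 11

Derivation:
  byte[0]=0xAE cont=1 payload=0x2E=46: acc |= 46<<0 -> acc=46 shift=7
  byte[1]=0xF5 cont=1 payload=0x75=117: acc |= 117<<7 -> acc=15022 shift=14
  byte[2]=0x2C cont=0 payload=0x2C=44: acc |= 44<<14 -> acc=735918 shift=21 [end]
Varint 1: bytes[0:3] = AE F5 2C -> value 735918 (3 byte(s))
  byte[3]=0xD6 cont=1 payload=0x56=86: acc |= 86<<0 -> acc=86 shift=7
  byte[4]=0x94 cont=1 payload=0x14=20: acc |= 20<<7 -> acc=2646 shift=14
  byte[5]=0x13 cont=0 payload=0x13=19: acc |= 19<<14 -> acc=313942 shift=21 [end]
Varint 2: bytes[3:6] = D6 94 13 -> value 313942 (3 byte(s))
  byte[6]=0xE2 cont=1 payload=0x62=98: acc |= 98<<0 -> acc=98 shift=7
  byte[7]=0x3D cont=0 payload=0x3D=61: acc |= 61<<7 -> acc=7906 shift=14 [end]
Varint 3: bytes[6:8] = E2 3D -> value 7906 (2 byte(s))
  byte[8]=0x80 cont=1 payload=0x00=0: acc |= 0<<0 -> acc=0 shift=7
  byte[9]=0xFD cont=1 payload=0x7D=125: acc |= 125<<7 -> acc=16000 shift=14
  byte[10]=0x38 cont=0 payload=0x38=56: acc |= 56<<14 -> acc=933504 shift=21 [end]
Varint 4: bytes[8:11] = 80 FD 38 -> value 933504 (3 byte(s))
  byte[11]=0x2D cont=0 payload=0x2D=45: acc |= 45<<0 -> acc=45 shift=7 [end]
Varint 5: bytes[11:12] = 2D -> value 45 (1 byte(s))
  byte[12]=0xEC cont=1 payload=0x6C=108: acc |= 108<<0 -> acc=108 shift=7
  byte[13]=0x30 cont=0 payload=0x30=48: acc |= 48<<7 -> acc=6252 shift=14 [end]
Varint 6: bytes[12:14] = EC 30 -> value 6252 (2 byte(s))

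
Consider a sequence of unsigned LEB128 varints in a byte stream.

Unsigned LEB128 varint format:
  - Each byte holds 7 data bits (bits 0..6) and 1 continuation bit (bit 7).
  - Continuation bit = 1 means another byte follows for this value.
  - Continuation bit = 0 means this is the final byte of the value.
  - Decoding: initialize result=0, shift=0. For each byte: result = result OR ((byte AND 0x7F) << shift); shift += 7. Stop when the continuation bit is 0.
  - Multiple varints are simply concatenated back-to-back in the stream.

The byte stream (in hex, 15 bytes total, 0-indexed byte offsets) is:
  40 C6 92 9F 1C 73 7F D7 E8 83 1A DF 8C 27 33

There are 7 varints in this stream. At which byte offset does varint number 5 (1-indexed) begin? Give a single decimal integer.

Answer: 7

Derivation:
  byte[0]=0x40 cont=0 payload=0x40=64: acc |= 64<<0 -> acc=64 shift=7 [end]
Varint 1: bytes[0:1] = 40 -> value 64 (1 byte(s))
  byte[1]=0xC6 cont=1 payload=0x46=70: acc |= 70<<0 -> acc=70 shift=7
  byte[2]=0x92 cont=1 payload=0x12=18: acc |= 18<<7 -> acc=2374 shift=14
  byte[3]=0x9F cont=1 payload=0x1F=31: acc |= 31<<14 -> acc=510278 shift=21
  byte[4]=0x1C cont=0 payload=0x1C=28: acc |= 28<<21 -> acc=59230534 shift=28 [end]
Varint 2: bytes[1:5] = C6 92 9F 1C -> value 59230534 (4 byte(s))
  byte[5]=0x73 cont=0 payload=0x73=115: acc |= 115<<0 -> acc=115 shift=7 [end]
Varint 3: bytes[5:6] = 73 -> value 115 (1 byte(s))
  byte[6]=0x7F cont=0 payload=0x7F=127: acc |= 127<<0 -> acc=127 shift=7 [end]
Varint 4: bytes[6:7] = 7F -> value 127 (1 byte(s))
  byte[7]=0xD7 cont=1 payload=0x57=87: acc |= 87<<0 -> acc=87 shift=7
  byte[8]=0xE8 cont=1 payload=0x68=104: acc |= 104<<7 -> acc=13399 shift=14
  byte[9]=0x83 cont=1 payload=0x03=3: acc |= 3<<14 -> acc=62551 shift=21
  byte[10]=0x1A cont=0 payload=0x1A=26: acc |= 26<<21 -> acc=54588503 shift=28 [end]
Varint 5: bytes[7:11] = D7 E8 83 1A -> value 54588503 (4 byte(s))
  byte[11]=0xDF cont=1 payload=0x5F=95: acc |= 95<<0 -> acc=95 shift=7
  byte[12]=0x8C cont=1 payload=0x0C=12: acc |= 12<<7 -> acc=1631 shift=14
  byte[13]=0x27 cont=0 payload=0x27=39: acc |= 39<<14 -> acc=640607 shift=21 [end]
Varint 6: bytes[11:14] = DF 8C 27 -> value 640607 (3 byte(s))
  byte[14]=0x33 cont=0 payload=0x33=51: acc |= 51<<0 -> acc=51 shift=7 [end]
Varint 7: bytes[14:15] = 33 -> value 51 (1 byte(s))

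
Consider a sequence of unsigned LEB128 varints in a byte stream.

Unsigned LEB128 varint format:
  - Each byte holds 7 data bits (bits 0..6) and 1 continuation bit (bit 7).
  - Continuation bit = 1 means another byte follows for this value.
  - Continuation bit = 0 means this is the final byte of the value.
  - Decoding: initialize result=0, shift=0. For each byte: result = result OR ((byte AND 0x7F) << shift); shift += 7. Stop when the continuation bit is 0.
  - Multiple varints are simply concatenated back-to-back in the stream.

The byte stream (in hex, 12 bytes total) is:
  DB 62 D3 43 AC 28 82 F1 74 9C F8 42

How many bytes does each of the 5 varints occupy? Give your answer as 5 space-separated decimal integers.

Answer: 2 2 2 3 3

Derivation:
  byte[0]=0xDB cont=1 payload=0x5B=91: acc |= 91<<0 -> acc=91 shift=7
  byte[1]=0x62 cont=0 payload=0x62=98: acc |= 98<<7 -> acc=12635 shift=14 [end]
Varint 1: bytes[0:2] = DB 62 -> value 12635 (2 byte(s))
  byte[2]=0xD3 cont=1 payload=0x53=83: acc |= 83<<0 -> acc=83 shift=7
  byte[3]=0x43 cont=0 payload=0x43=67: acc |= 67<<7 -> acc=8659 shift=14 [end]
Varint 2: bytes[2:4] = D3 43 -> value 8659 (2 byte(s))
  byte[4]=0xAC cont=1 payload=0x2C=44: acc |= 44<<0 -> acc=44 shift=7
  byte[5]=0x28 cont=0 payload=0x28=40: acc |= 40<<7 -> acc=5164 shift=14 [end]
Varint 3: bytes[4:6] = AC 28 -> value 5164 (2 byte(s))
  byte[6]=0x82 cont=1 payload=0x02=2: acc |= 2<<0 -> acc=2 shift=7
  byte[7]=0xF1 cont=1 payload=0x71=113: acc |= 113<<7 -> acc=14466 shift=14
  byte[8]=0x74 cont=0 payload=0x74=116: acc |= 116<<14 -> acc=1915010 shift=21 [end]
Varint 4: bytes[6:9] = 82 F1 74 -> value 1915010 (3 byte(s))
  byte[9]=0x9C cont=1 payload=0x1C=28: acc |= 28<<0 -> acc=28 shift=7
  byte[10]=0xF8 cont=1 payload=0x78=120: acc |= 120<<7 -> acc=15388 shift=14
  byte[11]=0x42 cont=0 payload=0x42=66: acc |= 66<<14 -> acc=1096732 shift=21 [end]
Varint 5: bytes[9:12] = 9C F8 42 -> value 1096732 (3 byte(s))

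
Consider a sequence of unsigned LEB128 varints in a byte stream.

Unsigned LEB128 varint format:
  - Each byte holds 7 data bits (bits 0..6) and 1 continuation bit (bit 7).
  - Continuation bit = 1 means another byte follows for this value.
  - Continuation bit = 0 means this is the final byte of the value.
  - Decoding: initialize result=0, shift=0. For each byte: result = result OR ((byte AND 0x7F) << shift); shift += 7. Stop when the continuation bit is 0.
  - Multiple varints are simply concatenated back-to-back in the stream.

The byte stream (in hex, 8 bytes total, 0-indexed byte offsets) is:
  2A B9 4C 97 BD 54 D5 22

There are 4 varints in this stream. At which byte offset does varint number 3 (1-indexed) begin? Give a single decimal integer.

Answer: 3

Derivation:
  byte[0]=0x2A cont=0 payload=0x2A=42: acc |= 42<<0 -> acc=42 shift=7 [end]
Varint 1: bytes[0:1] = 2A -> value 42 (1 byte(s))
  byte[1]=0xB9 cont=1 payload=0x39=57: acc |= 57<<0 -> acc=57 shift=7
  byte[2]=0x4C cont=0 payload=0x4C=76: acc |= 76<<7 -> acc=9785 shift=14 [end]
Varint 2: bytes[1:3] = B9 4C -> value 9785 (2 byte(s))
  byte[3]=0x97 cont=1 payload=0x17=23: acc |= 23<<0 -> acc=23 shift=7
  byte[4]=0xBD cont=1 payload=0x3D=61: acc |= 61<<7 -> acc=7831 shift=14
  byte[5]=0x54 cont=0 payload=0x54=84: acc |= 84<<14 -> acc=1384087 shift=21 [end]
Varint 3: bytes[3:6] = 97 BD 54 -> value 1384087 (3 byte(s))
  byte[6]=0xD5 cont=1 payload=0x55=85: acc |= 85<<0 -> acc=85 shift=7
  byte[7]=0x22 cont=0 payload=0x22=34: acc |= 34<<7 -> acc=4437 shift=14 [end]
Varint 4: bytes[6:8] = D5 22 -> value 4437 (2 byte(s))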